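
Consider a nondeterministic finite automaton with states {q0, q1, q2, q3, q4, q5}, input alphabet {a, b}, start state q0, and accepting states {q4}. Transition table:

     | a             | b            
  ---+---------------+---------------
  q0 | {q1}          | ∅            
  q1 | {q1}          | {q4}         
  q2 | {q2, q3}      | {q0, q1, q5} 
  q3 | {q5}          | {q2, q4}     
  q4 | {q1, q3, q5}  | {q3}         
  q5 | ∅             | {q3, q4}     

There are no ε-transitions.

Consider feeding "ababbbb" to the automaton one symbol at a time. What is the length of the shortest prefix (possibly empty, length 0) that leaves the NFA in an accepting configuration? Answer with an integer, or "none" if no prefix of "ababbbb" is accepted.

2

Start in {q0}.
Read 'a': {q0} → {q1}.
Read 'b': {q1} → {q4}.
None of the earlier sets intersect F, but {q4} does.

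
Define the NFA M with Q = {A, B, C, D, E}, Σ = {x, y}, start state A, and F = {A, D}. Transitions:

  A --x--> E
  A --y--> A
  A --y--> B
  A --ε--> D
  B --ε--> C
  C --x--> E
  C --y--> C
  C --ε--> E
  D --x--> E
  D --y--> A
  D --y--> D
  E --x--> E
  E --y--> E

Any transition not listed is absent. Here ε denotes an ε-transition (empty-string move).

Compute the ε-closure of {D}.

{D}

Begin with {D}.
No ε-moves leave this set, so the closure equals the set itself.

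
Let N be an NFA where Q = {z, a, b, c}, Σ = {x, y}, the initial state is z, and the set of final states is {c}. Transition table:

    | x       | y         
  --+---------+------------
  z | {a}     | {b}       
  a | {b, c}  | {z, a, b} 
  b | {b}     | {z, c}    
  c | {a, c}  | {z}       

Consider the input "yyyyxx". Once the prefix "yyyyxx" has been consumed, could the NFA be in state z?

No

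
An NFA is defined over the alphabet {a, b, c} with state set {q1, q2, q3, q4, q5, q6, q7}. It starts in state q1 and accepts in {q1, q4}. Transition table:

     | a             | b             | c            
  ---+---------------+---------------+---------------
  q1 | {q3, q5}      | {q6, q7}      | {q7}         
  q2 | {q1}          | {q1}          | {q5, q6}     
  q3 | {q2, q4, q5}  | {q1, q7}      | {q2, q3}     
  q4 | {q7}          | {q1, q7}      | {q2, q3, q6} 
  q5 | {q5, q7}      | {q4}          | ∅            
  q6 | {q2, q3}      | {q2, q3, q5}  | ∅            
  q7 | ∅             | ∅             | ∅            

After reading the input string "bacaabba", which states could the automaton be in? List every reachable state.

{q1, q2, q3, q4, q5, q7}

Start in {q1}.
Read 'b': q1→{q6, q7}; now {q6, q7}.
Read 'a': q6→{q2, q3}, q7→∅; now {q2, q3}.
Read 'c': q2→{q5, q6}, q3→{q2, q3}; now {q2, q3, q5, q6}.
Read 'a': q2→{q1}, q3→{q2, q4, q5}, q5→{q5, q7}, q6→{q2, q3}; now {q1, q2, q3, q4, q5, q7}.
Read 'a': q1→{q3, q5}, q2→{q1}, q3→{q2, q4, q5}, q4→{q7}, q5→{q5, q7}, q7→∅; now {q1, q2, q3, q4, q5, q7}.
Read 'b': q1→{q6, q7}, q2→{q1}, q3→{q1, q7}, q4→{q1, q7}, q5→{q4}, q7→∅; now {q1, q4, q6, q7}.
Read 'b': q1→{q6, q7}, q4→{q1, q7}, q6→{q2, q3, q5}, q7→∅; now {q1, q2, q3, q5, q6, q7}.
Read 'a': q1→{q3, q5}, q2→{q1}, q3→{q2, q4, q5}, q5→{q5, q7}, q6→{q2, q3}, q7→∅; now {q1, q2, q3, q4, q5, q7}.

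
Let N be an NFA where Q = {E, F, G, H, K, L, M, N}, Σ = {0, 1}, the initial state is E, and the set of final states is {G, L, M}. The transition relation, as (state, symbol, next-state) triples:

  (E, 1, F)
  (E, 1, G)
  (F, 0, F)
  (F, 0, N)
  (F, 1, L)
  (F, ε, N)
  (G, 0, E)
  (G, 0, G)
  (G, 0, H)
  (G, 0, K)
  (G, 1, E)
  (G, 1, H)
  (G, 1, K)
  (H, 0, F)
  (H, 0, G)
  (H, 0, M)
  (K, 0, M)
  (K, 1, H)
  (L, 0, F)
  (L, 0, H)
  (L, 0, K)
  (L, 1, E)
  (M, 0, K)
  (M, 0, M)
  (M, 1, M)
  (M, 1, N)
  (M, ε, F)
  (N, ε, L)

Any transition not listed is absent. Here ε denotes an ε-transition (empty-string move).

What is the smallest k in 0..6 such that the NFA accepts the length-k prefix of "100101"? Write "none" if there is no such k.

Start in {E}.
Read '1': {E} → {F, G, L, N}.
None of the earlier sets intersect F, but {F, G, L, N} does.

1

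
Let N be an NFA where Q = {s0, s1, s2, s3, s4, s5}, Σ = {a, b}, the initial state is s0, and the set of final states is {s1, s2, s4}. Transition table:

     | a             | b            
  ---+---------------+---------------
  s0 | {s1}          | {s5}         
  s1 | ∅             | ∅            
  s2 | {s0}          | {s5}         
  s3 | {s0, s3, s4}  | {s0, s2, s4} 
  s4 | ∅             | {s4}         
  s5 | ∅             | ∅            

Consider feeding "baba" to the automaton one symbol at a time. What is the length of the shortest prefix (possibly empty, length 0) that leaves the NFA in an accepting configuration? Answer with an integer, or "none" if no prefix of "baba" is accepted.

none

Start in {s0}.
Read 'b': {s0} → {s5}.
Read 'a': {s5} → ∅.
The set is empty and remains empty for the remaining 2 symbols.
No reachable set along the way intersects F.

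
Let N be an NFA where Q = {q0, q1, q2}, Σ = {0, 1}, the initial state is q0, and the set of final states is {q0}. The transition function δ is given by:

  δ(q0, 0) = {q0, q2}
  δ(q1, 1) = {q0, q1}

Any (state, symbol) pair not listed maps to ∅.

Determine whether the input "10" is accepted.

No

Start in {q0}.
Read '1': q0→∅; now ∅.
The set is empty and remains empty for the remaining 1 symbol.
The final set ∅ contains no accepting state.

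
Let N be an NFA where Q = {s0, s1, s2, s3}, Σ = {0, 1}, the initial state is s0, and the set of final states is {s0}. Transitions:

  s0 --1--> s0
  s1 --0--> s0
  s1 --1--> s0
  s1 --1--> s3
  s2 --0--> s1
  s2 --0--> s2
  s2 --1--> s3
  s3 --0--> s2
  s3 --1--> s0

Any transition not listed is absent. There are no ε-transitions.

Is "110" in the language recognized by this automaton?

No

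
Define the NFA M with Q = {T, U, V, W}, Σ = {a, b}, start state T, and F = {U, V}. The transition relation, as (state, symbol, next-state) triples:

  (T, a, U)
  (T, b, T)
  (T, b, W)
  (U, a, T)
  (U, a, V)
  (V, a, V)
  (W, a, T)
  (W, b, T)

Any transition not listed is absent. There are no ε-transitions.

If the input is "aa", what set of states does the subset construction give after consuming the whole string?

{T, V}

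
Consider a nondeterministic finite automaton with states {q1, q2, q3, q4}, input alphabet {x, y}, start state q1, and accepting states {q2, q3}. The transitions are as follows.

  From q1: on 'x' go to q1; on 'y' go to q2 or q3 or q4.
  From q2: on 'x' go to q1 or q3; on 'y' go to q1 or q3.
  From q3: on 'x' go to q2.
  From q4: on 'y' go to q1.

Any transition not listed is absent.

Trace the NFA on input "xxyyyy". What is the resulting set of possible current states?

{q1, q3}

Start in {q1}.
Read 'x': {q1} → {q1}.
Read 'x': {q1} → {q1}.
Read 'y': {q1} → {q2, q3, q4}.
Read 'y': {q2, q3, q4} → {q1, q3}.
Read 'y': {q1, q3} → {q2, q3, q4}.
Read 'y': {q2, q3, q4} → {q1, q3}.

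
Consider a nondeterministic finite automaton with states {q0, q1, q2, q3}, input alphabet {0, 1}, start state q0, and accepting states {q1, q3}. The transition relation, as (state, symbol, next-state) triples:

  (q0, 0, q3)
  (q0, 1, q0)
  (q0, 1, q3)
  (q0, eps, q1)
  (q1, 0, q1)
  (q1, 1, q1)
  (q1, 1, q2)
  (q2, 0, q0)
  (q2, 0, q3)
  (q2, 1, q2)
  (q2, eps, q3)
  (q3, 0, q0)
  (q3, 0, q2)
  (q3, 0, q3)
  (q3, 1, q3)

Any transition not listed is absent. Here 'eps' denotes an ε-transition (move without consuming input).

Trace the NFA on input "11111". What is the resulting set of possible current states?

{q0, q1, q2, q3}

Start: ε-closure({q0}) = {q0, q1}.
Read '1': {q0, q1} → {q0, q1, q2, q3}.
Read '1': {q0, q1, q2, q3} → {q0, q1, q2, q3}.
Read '1': {q0, q1, q2, q3} → {q0, q1, q2, q3}.
Read '1': {q0, q1, q2, q3} → {q0, q1, q2, q3}.
Read '1': {q0, q1, q2, q3} → {q0, q1, q2, q3}.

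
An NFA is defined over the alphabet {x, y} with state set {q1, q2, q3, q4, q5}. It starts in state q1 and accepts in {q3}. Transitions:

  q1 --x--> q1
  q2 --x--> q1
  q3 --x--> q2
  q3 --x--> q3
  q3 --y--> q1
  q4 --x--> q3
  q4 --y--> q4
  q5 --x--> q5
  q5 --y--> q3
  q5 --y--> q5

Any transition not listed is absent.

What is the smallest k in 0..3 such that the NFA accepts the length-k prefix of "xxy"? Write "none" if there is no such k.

none

Start in {q1}.
Read 'x': {q1} → {q1}.
Read 'x': {q1} → {q1}.
Read 'y': {q1} → ∅.
No reachable set along the way intersects F.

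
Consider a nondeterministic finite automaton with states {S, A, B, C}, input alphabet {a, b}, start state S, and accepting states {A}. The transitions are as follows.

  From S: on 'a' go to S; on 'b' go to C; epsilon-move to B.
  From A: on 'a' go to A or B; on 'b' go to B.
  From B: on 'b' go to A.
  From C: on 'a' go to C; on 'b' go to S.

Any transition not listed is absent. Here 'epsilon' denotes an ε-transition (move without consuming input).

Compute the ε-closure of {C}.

{C}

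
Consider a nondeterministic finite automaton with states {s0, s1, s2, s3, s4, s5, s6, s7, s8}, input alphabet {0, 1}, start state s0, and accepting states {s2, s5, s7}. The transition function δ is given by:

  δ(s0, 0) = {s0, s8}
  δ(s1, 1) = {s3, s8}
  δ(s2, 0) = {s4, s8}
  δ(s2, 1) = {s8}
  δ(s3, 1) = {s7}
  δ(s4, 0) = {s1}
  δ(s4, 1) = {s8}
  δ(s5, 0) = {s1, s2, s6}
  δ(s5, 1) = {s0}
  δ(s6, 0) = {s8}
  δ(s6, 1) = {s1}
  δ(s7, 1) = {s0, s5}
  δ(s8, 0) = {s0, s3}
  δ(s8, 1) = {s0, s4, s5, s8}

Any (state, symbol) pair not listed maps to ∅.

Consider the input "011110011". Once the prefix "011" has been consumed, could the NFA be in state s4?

Start in {s0}.
Read '0': {s0} → {s0, s8}.
Read '1': {s0, s8} → {s0, s4, s5, s8}.
Read '1': {s0, s4, s5, s8} → {s0, s4, s5, s8}.
State s4 is in {s0, s4, s5, s8}.

Yes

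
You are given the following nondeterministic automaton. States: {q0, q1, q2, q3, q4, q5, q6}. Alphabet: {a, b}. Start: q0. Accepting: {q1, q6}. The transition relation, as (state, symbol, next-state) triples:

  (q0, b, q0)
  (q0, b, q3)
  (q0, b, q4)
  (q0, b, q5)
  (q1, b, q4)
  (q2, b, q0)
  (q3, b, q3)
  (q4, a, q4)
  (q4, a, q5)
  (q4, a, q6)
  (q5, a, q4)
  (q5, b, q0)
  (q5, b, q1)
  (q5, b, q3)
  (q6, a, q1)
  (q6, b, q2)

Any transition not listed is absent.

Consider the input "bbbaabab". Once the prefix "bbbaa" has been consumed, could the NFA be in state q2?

No

Start in {q0}.
Read 'b': {q0} → {q0, q3, q4, q5}.
Read 'b': {q0, q3, q4, q5} → {q0, q1, q3, q4, q5}.
Read 'b': {q0, q1, q3, q4, q5} → {q0, q1, q3, q4, q5}.
Read 'a': {q0, q1, q3, q4, q5} → {q4, q5, q6}.
Read 'a': {q4, q5, q6} → {q1, q4, q5, q6}.
State q2 is not in {q1, q4, q5, q6}.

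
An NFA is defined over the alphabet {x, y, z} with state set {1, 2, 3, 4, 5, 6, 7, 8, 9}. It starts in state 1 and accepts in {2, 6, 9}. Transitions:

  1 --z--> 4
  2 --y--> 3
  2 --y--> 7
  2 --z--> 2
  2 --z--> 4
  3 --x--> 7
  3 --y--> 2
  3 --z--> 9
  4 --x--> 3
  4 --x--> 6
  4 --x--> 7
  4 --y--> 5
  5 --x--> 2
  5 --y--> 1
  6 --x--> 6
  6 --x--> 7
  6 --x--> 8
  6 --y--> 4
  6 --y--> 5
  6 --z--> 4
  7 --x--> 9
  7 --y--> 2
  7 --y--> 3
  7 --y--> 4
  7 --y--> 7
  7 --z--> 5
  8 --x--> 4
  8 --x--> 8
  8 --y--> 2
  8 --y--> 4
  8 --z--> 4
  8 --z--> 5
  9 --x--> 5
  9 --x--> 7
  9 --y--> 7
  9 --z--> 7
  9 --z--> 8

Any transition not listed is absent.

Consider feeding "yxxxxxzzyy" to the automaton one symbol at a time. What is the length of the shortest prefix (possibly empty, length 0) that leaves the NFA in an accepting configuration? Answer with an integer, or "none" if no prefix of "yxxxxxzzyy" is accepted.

none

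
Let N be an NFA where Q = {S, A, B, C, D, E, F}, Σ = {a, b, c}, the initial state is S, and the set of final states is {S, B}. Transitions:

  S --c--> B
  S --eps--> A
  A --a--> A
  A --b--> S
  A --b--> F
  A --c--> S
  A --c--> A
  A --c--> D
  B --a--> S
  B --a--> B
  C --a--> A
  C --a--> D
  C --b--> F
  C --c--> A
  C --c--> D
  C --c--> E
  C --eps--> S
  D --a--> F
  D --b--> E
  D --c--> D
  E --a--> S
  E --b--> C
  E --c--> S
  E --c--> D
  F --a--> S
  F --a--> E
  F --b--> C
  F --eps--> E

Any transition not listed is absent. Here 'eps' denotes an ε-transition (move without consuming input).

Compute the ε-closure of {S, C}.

Begin with {S, C}.
ε-move S → A; add A.

{S, A, C}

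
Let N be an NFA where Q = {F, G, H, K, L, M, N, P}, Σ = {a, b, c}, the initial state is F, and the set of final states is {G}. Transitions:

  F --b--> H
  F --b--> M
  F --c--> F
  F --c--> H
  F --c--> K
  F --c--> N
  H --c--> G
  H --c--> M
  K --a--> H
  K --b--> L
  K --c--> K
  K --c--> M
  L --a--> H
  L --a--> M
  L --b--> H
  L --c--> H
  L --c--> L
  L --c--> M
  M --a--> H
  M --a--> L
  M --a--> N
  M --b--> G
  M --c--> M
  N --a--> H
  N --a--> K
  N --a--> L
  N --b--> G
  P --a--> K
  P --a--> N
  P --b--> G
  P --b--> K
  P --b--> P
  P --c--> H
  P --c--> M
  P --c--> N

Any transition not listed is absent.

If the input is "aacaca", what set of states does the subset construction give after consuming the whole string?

Start in {F}.
Read 'a': {F} → ∅.
The set is empty and remains empty for the remaining 5 symbols.

∅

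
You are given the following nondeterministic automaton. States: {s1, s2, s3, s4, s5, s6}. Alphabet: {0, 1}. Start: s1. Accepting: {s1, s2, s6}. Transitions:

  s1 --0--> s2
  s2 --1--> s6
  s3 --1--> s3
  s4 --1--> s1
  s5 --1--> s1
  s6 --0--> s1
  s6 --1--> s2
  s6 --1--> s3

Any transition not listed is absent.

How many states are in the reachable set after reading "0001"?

0

Start in {s1}.
Read '0': {s1} → {s2}.
Read '0': {s2} → ∅.
The set is empty and remains empty for the remaining 2 symbols.
That set has 0 states.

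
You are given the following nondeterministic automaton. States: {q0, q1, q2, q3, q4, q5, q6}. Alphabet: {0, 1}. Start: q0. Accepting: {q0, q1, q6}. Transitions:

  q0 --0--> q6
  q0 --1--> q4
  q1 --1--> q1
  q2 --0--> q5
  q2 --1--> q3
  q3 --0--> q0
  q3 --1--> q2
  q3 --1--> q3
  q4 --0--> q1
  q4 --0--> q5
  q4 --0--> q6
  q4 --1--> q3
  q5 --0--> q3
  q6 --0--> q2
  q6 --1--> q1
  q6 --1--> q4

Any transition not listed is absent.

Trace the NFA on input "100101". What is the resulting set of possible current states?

{q4}

Start in {q0}.
Read '1': {q0} → {q4}.
Read '0': {q4} → {q1, q5, q6}.
Read '0': {q1, q5, q6} → {q2, q3}.
Read '1': {q2, q3} → {q2, q3}.
Read '0': {q2, q3} → {q0, q5}.
Read '1': {q0, q5} → {q4}.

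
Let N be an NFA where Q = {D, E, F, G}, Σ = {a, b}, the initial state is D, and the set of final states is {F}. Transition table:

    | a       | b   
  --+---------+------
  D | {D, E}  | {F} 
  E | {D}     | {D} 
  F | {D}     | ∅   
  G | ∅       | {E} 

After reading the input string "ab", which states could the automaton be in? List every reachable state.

Start in {D}.
Read 'a': D→{D, E}; now {D, E}.
Read 'b': D→{F}, E→{D}; now {D, F}.

{D, F}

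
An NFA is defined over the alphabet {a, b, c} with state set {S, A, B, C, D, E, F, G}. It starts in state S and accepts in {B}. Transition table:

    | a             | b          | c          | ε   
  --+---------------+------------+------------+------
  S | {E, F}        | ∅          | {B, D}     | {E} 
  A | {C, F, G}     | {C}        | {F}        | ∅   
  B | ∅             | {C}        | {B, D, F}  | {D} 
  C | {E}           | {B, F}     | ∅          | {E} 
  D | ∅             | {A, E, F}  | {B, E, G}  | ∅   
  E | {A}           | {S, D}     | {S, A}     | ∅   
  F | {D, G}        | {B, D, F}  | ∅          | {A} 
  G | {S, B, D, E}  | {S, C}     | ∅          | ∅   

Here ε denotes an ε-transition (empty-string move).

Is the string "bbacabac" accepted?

Yes

Start: ε-closure({S}) = {S, E}.
Read 'b': S→∅, E→{S, D}; union {S, D}; ε-closure = {S, D, E}.
Read 'b': S→∅, D→{A, E, F}, E→{S, D}; now {S, A, D, E, F}.
Read 'a': S→{E, F}, A→{C, F, G}, D→∅, E→{A}, F→{D, G}; now {A, C, D, E, F, G}.
Read 'c': A→{F}, C→∅, D→{B, E, G}, E→{S, A}, F→∅, G→∅; union {S, A, B, E, F, G}; ε-closure = {S, A, B, D, E, F, G}.
Read 'a': S→{E, F}, A→{C, F, G}, B→∅, D→∅, E→{A}, F→{D, G}, G→{S, B, D, E}; now {S, A, B, C, D, E, F, G}.
Read 'b': S→∅, A→{C}, B→{C}, C→{B, F}, D→{A, E, F}, E→{S, D}, F→{B, D, F}, G→{S, C}; now {S, A, B, C, D, E, F}.
Read 'a': S→{E, F}, A→{C, F, G}, B→∅, C→{E}, D→∅, E→{A}, F→{D, G}; now {A, C, D, E, F, G}.
Read 'c': A→{F}, C→∅, D→{B, E, G}, E→{S, A}, F→∅, G→∅; union {S, A, B, E, F, G}; ε-closure = {S, A, B, D, E, F, G}.
The final set {S, A, B, D, E, F, G} contains the accepting state B.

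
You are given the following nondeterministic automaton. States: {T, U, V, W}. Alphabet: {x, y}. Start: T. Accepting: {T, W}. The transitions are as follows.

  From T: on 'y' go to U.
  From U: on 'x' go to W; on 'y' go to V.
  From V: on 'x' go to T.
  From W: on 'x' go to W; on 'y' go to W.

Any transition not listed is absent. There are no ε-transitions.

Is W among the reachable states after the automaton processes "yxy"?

Yes

Start in {T}.
Read 'y': T→{U}; now {U}.
Read 'x': U→{W}; now {W}.
Read 'y': W→{W}; now {W}.
State W is in {W}.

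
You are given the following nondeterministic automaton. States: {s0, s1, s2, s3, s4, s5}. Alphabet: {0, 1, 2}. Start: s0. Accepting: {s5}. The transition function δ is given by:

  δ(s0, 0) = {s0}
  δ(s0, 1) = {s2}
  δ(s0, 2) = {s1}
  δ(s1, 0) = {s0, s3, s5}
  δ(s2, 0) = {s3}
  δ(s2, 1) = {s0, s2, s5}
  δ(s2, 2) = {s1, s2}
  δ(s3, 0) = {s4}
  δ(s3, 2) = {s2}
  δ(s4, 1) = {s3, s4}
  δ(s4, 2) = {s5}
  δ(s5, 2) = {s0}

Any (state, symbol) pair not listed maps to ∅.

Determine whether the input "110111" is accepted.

Start in {s0}.
Read '1': {s0} → {s2}.
Read '1': {s2} → {s0, s2, s5}.
Read '0': {s0, s2, s5} → {s0, s3}.
Read '1': {s0, s3} → {s2}.
Read '1': {s2} → {s0, s2, s5}.
Read '1': {s0, s2, s5} → {s0, s2, s5}.
The final set {s0, s2, s5} contains the accepting state s5.

Yes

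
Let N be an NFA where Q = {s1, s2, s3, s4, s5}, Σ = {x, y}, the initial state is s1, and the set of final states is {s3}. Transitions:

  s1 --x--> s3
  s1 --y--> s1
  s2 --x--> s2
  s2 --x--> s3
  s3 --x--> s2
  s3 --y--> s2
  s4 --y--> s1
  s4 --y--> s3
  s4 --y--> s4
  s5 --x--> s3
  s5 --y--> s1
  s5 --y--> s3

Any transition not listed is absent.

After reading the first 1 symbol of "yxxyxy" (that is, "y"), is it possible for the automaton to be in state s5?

Start in {s1}.
Read 'y': {s1} → {s1}.
State s5 is not in {s1}.

No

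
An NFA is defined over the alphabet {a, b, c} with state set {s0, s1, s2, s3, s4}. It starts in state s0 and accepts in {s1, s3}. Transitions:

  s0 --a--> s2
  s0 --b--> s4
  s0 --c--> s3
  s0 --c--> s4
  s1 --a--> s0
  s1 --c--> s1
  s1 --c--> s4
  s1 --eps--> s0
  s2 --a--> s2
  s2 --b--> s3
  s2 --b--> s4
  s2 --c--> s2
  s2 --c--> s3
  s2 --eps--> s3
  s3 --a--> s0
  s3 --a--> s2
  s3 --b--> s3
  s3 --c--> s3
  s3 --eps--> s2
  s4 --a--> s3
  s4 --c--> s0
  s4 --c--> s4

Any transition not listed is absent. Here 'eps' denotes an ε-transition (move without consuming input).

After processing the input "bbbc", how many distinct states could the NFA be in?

Start in {s0}.
Read 'b': s0→{s4}; now {s4}.
Read 'b': s4→∅; now ∅.
The set is empty and remains empty for the remaining 2 symbols.
That set has 0 states.

0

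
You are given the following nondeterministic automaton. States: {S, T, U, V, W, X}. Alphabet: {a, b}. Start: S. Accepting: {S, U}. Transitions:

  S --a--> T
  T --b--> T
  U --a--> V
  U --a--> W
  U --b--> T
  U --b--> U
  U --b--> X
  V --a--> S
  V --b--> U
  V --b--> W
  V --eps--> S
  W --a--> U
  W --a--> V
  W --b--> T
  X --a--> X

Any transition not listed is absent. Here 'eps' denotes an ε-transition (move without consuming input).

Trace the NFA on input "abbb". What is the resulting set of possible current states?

{T}

Start in {S}.
Read 'a': {S} → {T}.
Read 'b': {T} → {T}.
Read 'b': {T} → {T}.
Read 'b': {T} → {T}.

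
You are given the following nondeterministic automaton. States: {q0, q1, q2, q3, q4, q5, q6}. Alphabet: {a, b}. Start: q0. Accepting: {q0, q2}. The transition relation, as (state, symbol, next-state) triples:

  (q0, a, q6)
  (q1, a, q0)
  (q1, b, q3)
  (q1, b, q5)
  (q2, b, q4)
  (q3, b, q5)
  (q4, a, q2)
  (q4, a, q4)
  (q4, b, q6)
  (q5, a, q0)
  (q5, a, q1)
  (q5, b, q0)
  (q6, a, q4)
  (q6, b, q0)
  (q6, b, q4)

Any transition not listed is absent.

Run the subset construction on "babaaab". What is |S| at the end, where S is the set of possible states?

Start in {q0}.
Read 'b': q0→∅; now ∅.
The set is empty and remains empty for the remaining 6 symbols.
That set has 0 states.

0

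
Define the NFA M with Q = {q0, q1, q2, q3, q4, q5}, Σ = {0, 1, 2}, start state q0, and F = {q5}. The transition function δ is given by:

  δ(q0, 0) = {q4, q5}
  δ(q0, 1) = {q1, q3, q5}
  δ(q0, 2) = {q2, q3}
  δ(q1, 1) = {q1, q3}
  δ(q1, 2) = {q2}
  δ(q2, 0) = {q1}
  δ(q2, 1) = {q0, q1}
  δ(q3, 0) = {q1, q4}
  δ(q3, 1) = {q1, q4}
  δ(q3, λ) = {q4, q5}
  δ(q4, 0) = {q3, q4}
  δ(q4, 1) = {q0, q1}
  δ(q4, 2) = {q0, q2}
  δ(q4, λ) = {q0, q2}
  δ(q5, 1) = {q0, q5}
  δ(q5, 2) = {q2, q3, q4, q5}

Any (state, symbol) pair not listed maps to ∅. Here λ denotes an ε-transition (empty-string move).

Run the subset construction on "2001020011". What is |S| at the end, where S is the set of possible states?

Start in {q0}.
Read '2': q0→{q2, q3}; union {q2, q3}; ε-closure = {q0, q2, q3, q4, q5}.
Read '0': q0→{q4, q5}, q2→{q1}, q3→{q1, q4}, q4→{q3, q4}, q5→∅; union {q1, q3, q4, q5}; ε-closure = {q0, q1, q2, q3, q4, q5}.
Read '0': q0→{q4, q5}, q1→∅, q2→{q1}, q3→{q1, q4}, q4→{q3, q4}, q5→∅; union {q1, q3, q4, q5}; ε-closure = {q0, q1, q2, q3, q4, q5}.
Read '1': q0→{q1, q3, q5}, q1→{q1, q3}, q2→{q0, q1}, q3→{q1, q4}, q4→{q0, q1}, q5→{q0, q5}; union {q0, q1, q3, q4, q5}; ε-closure = {q0, q1, q2, q3, q4, q5}.
Read '0': q0→{q4, q5}, q1→∅, q2→{q1}, q3→{q1, q4}, q4→{q3, q4}, q5→∅; union {q1, q3, q4, q5}; ε-closure = {q0, q1, q2, q3, q4, q5}.
Read '2': q0→{q2, q3}, q1→{q2}, q2→∅, q3→∅, q4→{q0, q2}, q5→{q2, q3, q4, q5}; now {q0, q2, q3, q4, q5}.
Read '0': q0→{q4, q5}, q2→{q1}, q3→{q1, q4}, q4→{q3, q4}, q5→∅; union {q1, q3, q4, q5}; ε-closure = {q0, q1, q2, q3, q4, q5}.
Read '0': q0→{q4, q5}, q1→∅, q2→{q1}, q3→{q1, q4}, q4→{q3, q4}, q5→∅; union {q1, q3, q4, q5}; ε-closure = {q0, q1, q2, q3, q4, q5}.
Read '1': q0→{q1, q3, q5}, q1→{q1, q3}, q2→{q0, q1}, q3→{q1, q4}, q4→{q0, q1}, q5→{q0, q5}; union {q0, q1, q3, q4, q5}; ε-closure = {q0, q1, q2, q3, q4, q5}.
Read '1': q0→{q1, q3, q5}, q1→{q1, q3}, q2→{q0, q1}, q3→{q1, q4}, q4→{q0, q1}, q5→{q0, q5}; union {q0, q1, q3, q4, q5}; ε-closure = {q0, q1, q2, q3, q4, q5}.
That set has 6 states.

6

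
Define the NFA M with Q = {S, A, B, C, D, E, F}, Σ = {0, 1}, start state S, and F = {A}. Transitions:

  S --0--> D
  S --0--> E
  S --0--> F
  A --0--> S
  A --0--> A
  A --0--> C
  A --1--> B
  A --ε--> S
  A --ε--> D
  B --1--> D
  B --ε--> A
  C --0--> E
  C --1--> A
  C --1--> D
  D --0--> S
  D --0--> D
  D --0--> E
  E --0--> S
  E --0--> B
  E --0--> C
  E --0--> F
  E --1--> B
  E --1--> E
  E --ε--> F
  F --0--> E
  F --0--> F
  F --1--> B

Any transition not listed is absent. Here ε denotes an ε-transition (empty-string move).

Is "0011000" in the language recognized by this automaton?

Start in {S}.
Read '0': S→{D, E, F}; now {D, E, F}.
Read '0': D→{S, D, E}, E→{S, B, C, F}, F→{E, F}; union {S, B, C, D, E, F}; ε-closure = {S, A, B, C, D, E, F}.
Read '1': S→∅, A→{B}, B→{D}, C→{A, D}, D→∅, E→{B, E}, F→{B}; union {A, B, D, E}; ε-closure = {S, A, B, D, E, F}.
Read '1': S→∅, A→{B}, B→{D}, D→∅, E→{B, E}, F→{B}; union {B, D, E}; ε-closure = {S, A, B, D, E, F}.
Read '0': S→{D, E, F}, A→{S, A, C}, B→∅, D→{S, D, E}, E→{S, B, C, F}, F→{E, F}; now {S, A, B, C, D, E, F}.
Read '0': S→{D, E, F}, A→{S, A, C}, B→∅, C→{E}, D→{S, D, E}, E→{S, B, C, F}, F→{E, F}; now {S, A, B, C, D, E, F}.
Read '0': S→{D, E, F}, A→{S, A, C}, B→∅, C→{E}, D→{S, D, E}, E→{S, B, C, F}, F→{E, F}; now {S, A, B, C, D, E, F}.
The final set {S, A, B, C, D, E, F} contains the accepting state A.

Yes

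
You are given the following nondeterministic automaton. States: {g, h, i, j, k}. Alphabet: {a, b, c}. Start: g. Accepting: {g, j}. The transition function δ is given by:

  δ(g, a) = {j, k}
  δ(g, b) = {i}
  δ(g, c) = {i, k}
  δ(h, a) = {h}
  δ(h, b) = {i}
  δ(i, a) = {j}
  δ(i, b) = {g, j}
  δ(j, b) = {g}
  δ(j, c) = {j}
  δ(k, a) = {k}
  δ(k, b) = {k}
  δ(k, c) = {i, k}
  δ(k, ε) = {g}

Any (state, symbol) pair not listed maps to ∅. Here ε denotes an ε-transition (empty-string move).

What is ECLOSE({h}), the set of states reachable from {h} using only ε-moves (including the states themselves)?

{h}

Begin with {h}.
No ε-moves leave this set, so the closure equals the set itself.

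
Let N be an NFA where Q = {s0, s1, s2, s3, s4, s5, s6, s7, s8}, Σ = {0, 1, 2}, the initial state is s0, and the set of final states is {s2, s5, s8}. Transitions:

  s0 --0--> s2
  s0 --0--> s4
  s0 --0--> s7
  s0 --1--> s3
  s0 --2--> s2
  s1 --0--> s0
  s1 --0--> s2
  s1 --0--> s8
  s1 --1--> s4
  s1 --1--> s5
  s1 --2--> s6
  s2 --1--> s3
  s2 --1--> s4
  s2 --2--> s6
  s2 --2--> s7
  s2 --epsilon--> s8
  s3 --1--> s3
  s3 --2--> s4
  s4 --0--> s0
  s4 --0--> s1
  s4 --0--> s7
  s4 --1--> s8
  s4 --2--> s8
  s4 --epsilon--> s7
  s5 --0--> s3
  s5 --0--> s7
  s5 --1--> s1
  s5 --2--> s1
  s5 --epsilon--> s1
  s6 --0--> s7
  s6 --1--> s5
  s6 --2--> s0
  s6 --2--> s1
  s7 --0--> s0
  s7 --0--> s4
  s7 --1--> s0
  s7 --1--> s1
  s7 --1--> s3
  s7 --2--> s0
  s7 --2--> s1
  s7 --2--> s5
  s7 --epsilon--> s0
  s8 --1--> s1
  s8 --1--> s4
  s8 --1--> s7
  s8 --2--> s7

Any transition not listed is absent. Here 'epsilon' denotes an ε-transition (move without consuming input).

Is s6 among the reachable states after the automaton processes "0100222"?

Start in {s0}.
Read '0': s0→{s2, s4, s7}; union {s2, s4, s7}; ε-closure = {s0, s2, s4, s7, s8}.
Read '1': s0→{s3}, s2→{s3, s4}, s4→{s8}, s7→{s0, s1, s3}, s8→{s1, s4, s7}; now {s0, s1, s3, s4, s7, s8}.
Read '0': s0→{s2, s4, s7}, s1→{s0, s2, s8}, s3→∅, s4→{s0, s1, s7}, s7→{s0, s4}, s8→∅; now {s0, s1, s2, s4, s7, s8}.
Read '0': s0→{s2, s4, s7}, s1→{s0, s2, s8}, s2→∅, s4→{s0, s1, s7}, s7→{s0, s4}, s8→∅; now {s0, s1, s2, s4, s7, s8}.
Read '2': s0→{s2}, s1→{s6}, s2→{s6, s7}, s4→{s8}, s7→{s0, s1, s5}, s8→{s7}; now {s0, s1, s2, s5, s6, s7, s8}.
Read '2': s0→{s2}, s1→{s6}, s2→{s6, s7}, s5→{s1}, s6→{s0, s1}, s7→{s0, s1, s5}, s8→{s7}; union {s0, s1, s2, s5, s6, s7}; ε-closure = {s0, s1, s2, s5, s6, s7, s8}.
Read '2': s0→{s2}, s1→{s6}, s2→{s6, s7}, s5→{s1}, s6→{s0, s1}, s7→{s0, s1, s5}, s8→{s7}; union {s0, s1, s2, s5, s6, s7}; ε-closure = {s0, s1, s2, s5, s6, s7, s8}.
State s6 is in {s0, s1, s2, s5, s6, s7, s8}.

Yes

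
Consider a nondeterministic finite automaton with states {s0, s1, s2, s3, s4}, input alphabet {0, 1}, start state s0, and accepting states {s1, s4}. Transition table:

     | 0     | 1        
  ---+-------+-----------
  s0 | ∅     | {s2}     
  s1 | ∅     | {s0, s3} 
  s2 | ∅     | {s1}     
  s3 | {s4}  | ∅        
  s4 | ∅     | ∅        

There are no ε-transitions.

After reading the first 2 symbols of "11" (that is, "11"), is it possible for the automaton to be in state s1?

Start in {s0}.
Read '1': s0→{s2}; now {s2}.
Read '1': s2→{s1}; now {s1}.
State s1 is in {s1}.

Yes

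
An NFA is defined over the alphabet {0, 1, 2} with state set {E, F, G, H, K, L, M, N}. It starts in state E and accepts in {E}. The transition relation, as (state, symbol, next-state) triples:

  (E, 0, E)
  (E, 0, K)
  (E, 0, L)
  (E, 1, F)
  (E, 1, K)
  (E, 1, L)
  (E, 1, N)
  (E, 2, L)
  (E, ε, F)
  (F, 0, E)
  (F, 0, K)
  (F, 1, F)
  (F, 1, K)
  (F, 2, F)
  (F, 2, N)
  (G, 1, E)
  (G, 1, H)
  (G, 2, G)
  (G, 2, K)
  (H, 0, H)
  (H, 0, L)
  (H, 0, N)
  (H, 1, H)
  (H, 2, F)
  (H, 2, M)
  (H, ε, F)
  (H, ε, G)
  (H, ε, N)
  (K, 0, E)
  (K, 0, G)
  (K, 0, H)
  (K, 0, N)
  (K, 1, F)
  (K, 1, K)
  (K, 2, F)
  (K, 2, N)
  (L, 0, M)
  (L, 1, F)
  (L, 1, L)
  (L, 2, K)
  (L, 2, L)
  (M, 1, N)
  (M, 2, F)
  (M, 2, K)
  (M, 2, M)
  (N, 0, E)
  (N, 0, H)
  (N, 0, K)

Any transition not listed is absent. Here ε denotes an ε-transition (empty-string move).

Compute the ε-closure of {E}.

Begin with {E}.
ε-move E → F; add F.

{E, F}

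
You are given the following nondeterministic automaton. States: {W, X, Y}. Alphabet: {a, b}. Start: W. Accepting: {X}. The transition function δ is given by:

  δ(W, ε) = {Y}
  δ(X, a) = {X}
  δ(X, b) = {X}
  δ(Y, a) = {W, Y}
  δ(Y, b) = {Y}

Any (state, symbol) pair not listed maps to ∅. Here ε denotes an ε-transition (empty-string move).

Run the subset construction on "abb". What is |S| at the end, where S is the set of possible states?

1

Start: ε-closure({W}) = {W, Y}.
Read 'a': W→∅, Y→{W, Y}; now {W, Y}.
Read 'b': W→∅, Y→{Y}; now {Y}.
Read 'b': Y→{Y}; now {Y}.
That set has 1 state.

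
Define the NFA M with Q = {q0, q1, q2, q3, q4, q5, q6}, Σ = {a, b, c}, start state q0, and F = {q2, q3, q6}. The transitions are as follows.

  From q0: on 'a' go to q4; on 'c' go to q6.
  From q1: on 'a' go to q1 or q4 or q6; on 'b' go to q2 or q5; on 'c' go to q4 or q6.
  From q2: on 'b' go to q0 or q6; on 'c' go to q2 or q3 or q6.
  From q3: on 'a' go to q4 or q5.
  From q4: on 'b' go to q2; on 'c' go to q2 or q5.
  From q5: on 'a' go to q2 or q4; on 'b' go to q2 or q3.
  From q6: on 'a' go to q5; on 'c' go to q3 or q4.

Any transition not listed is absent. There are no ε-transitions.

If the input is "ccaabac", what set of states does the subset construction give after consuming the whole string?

Start in {q0}.
Read 'c': q0→{q6}; now {q6}.
Read 'c': q6→{q3, q4}; now {q3, q4}.
Read 'a': q3→{q4, q5}, q4→∅; now {q4, q5}.
Read 'a': q4→∅, q5→{q2, q4}; now {q2, q4}.
Read 'b': q2→{q0, q6}, q4→{q2}; now {q0, q2, q6}.
Read 'a': q0→{q4}, q2→∅, q6→{q5}; now {q4, q5}.
Read 'c': q4→{q2, q5}, q5→∅; now {q2, q5}.

{q2, q5}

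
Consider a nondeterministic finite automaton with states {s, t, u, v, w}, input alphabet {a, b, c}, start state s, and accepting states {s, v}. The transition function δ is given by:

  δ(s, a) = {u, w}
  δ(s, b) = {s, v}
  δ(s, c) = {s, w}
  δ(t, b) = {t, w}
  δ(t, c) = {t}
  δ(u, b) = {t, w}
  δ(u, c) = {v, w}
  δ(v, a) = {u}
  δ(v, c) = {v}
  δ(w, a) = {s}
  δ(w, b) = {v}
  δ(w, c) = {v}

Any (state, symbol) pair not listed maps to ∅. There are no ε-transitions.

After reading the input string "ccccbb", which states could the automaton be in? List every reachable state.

{s, v}

Start in {s}.
Read 'c': s→{s, w}; now {s, w}.
Read 'c': s→{s, w}, w→{v}; now {s, v, w}.
Read 'c': s→{s, w}, v→{v}, w→{v}; now {s, v, w}.
Read 'c': s→{s, w}, v→{v}, w→{v}; now {s, v, w}.
Read 'b': s→{s, v}, v→∅, w→{v}; now {s, v}.
Read 'b': s→{s, v}, v→∅; now {s, v}.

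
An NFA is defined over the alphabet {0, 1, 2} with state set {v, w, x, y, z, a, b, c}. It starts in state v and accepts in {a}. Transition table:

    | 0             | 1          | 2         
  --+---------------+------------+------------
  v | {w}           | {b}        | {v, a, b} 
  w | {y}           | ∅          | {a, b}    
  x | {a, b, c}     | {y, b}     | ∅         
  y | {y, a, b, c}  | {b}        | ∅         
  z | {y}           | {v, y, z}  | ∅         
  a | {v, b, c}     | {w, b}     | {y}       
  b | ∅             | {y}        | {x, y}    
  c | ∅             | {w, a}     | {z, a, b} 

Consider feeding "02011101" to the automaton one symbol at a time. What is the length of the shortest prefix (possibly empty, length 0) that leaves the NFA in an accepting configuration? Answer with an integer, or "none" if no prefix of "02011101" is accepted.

2

Start in {v}.
Read '0': v→{w}; now {w}.
Read '2': w→{a, b}; now {a, b}.
None of the earlier sets intersect F, but {a, b} does.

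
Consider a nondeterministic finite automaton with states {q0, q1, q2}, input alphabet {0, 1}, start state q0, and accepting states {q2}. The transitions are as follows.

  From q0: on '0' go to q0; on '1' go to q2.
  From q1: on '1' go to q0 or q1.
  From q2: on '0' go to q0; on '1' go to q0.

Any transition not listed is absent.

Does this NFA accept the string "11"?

Start in {q0}.
Read '1': q0→{q2}; now {q2}.
Read '1': q2→{q0}; now {q0}.
The final set {q0} contains no accepting state.

No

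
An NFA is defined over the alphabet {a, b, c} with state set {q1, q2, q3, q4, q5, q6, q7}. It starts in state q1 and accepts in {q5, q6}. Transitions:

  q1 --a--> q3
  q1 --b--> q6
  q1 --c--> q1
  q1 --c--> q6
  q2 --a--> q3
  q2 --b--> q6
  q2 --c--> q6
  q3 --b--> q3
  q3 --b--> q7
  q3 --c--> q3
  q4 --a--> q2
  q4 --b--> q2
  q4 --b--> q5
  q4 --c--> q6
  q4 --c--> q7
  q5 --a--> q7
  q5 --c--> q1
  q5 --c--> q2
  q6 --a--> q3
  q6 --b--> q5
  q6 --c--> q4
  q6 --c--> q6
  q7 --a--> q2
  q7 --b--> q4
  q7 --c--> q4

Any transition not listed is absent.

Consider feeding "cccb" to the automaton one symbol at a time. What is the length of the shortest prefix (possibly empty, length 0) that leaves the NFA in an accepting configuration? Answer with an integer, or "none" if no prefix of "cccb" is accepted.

Start in {q1}.
Read 'c': {q1} → {q1, q6}.
None of the earlier sets intersect F, but {q1, q6} does.

1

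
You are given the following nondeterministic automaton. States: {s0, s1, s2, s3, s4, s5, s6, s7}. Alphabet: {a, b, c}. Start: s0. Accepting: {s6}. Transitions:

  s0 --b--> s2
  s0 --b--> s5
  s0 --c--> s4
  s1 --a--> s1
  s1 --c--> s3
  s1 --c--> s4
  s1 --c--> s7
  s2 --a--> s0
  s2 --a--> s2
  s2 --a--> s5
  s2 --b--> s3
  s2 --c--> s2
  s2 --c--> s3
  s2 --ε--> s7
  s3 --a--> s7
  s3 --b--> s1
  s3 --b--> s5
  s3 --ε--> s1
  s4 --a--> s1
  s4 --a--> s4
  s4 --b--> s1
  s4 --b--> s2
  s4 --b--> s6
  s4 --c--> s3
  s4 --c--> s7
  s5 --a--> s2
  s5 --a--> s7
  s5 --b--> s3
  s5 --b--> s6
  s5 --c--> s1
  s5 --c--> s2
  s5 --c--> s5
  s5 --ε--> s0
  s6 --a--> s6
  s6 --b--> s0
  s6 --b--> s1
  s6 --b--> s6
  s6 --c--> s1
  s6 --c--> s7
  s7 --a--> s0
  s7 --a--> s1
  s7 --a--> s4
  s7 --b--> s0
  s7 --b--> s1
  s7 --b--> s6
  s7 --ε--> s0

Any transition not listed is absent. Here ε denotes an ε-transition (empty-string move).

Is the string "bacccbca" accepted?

No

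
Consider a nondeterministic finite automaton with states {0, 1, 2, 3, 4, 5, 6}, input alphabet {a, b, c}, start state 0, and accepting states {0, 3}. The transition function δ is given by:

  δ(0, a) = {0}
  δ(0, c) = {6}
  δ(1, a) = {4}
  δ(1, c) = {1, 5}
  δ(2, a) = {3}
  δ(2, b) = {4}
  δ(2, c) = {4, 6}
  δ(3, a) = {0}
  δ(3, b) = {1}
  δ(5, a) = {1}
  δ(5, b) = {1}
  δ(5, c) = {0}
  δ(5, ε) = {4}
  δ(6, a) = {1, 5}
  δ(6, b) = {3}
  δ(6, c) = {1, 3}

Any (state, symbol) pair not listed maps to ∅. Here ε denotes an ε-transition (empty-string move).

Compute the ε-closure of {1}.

Begin with {1}.
No ε-moves leave this set, so the closure equals the set itself.

{1}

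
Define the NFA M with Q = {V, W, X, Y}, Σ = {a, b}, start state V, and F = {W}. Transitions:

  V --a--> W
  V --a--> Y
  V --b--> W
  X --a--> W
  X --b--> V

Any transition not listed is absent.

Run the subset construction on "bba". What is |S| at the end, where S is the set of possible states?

Start in {V}.
Read 'b': V→{W}; now {W}.
Read 'b': W→∅; now ∅.
The set is empty and remains empty for the remaining 1 symbol.
That set has 0 states.

0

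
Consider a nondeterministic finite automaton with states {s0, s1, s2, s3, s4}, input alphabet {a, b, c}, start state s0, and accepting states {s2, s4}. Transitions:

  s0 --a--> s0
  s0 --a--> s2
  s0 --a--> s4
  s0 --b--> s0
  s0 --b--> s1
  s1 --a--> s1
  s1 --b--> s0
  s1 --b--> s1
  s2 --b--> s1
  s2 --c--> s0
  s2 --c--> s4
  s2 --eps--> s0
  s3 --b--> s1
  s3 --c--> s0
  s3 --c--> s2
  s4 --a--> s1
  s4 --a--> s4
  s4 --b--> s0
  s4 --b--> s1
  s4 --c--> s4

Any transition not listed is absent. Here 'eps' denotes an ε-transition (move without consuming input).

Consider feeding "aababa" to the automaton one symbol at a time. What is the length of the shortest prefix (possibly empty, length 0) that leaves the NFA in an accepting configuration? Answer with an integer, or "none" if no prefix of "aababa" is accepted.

Start in {s0}.
Read 'a': {s0} → {s0, s2, s4}.
None of the earlier sets intersect F, but {s0, s2, s4} does.

1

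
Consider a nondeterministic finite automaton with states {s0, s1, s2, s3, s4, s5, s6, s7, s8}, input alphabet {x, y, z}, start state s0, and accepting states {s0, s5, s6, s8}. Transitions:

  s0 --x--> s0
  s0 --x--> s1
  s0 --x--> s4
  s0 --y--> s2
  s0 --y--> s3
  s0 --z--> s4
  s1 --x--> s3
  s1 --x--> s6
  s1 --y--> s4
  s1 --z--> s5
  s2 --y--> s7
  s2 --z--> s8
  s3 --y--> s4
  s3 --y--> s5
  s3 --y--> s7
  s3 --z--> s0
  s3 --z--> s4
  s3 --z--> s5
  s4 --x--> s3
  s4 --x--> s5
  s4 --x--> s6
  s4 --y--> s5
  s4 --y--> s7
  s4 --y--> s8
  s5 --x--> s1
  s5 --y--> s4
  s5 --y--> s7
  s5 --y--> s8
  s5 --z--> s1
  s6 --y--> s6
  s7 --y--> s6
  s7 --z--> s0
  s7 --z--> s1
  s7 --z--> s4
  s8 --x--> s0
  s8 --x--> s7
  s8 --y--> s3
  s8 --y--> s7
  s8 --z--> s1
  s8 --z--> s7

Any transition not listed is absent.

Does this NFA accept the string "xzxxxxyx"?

No

Start in {s0}.
Read 'x': s0→{s0, s1, s4}; now {s0, s1, s4}.
Read 'z': s0→{s4}, s1→{s5}, s4→∅; now {s4, s5}.
Read 'x': s4→{s3, s5, s6}, s5→{s1}; now {s1, s3, s5, s6}.
Read 'x': s1→{s3, s6}, s3→∅, s5→{s1}, s6→∅; now {s1, s3, s6}.
Read 'x': s1→{s3, s6}, s3→∅, s6→∅; now {s3, s6}.
Read 'x': s3→∅, s6→∅; now ∅.
The set is empty and remains empty for the remaining 2 symbols.
The final set ∅ contains no accepting state.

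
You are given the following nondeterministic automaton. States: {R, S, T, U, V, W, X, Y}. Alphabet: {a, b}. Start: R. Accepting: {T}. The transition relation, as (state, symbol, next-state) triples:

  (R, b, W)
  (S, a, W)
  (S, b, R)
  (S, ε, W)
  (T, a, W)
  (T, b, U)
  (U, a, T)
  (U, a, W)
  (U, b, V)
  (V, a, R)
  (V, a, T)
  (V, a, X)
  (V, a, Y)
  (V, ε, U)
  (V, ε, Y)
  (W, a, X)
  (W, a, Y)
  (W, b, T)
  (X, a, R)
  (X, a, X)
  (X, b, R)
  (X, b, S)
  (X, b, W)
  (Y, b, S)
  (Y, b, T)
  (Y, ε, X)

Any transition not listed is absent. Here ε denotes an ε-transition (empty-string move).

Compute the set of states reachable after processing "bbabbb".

Start in {R}.
Read 'b': {R} → {W}.
Read 'b': {W} → {T}.
Read 'a': {T} → {W}.
Read 'b': {W} → {T}.
Read 'b': {T} → {U}.
Read 'b': {U} → {U, V, X, Y}.

{U, V, X, Y}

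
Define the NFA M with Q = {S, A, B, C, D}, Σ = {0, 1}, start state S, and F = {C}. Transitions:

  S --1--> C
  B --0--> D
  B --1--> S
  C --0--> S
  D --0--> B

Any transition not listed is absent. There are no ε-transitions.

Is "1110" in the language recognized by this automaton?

No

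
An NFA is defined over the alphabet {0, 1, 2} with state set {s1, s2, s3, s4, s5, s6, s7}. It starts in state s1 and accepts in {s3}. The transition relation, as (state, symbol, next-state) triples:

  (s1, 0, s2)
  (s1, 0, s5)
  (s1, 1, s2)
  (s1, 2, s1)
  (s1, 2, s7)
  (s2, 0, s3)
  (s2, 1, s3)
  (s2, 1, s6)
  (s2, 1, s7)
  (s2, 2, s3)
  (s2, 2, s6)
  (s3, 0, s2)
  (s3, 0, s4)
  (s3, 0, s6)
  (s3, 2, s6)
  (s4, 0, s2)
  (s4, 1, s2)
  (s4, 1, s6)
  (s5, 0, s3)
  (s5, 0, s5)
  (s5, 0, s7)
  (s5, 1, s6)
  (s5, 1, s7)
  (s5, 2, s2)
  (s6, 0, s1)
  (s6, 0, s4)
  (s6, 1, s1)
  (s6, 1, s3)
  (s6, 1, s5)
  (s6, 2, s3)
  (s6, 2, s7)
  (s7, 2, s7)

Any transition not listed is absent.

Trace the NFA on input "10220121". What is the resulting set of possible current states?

Start in {s1}.
Read '1': {s1} → {s2}.
Read '0': {s2} → {s3}.
Read '2': {s3} → {s6}.
Read '2': {s6} → {s3, s7}.
Read '0': {s3, s7} → {s2, s4, s6}.
Read '1': {s2, s4, s6} → {s1, s2, s3, s5, s6, s7}.
Read '2': {s1, s2, s3, s5, s6, s7} → {s1, s2, s3, s6, s7}.
Read '1': {s1, s2, s3, s6, s7} → {s1, s2, s3, s5, s6, s7}.

{s1, s2, s3, s5, s6, s7}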